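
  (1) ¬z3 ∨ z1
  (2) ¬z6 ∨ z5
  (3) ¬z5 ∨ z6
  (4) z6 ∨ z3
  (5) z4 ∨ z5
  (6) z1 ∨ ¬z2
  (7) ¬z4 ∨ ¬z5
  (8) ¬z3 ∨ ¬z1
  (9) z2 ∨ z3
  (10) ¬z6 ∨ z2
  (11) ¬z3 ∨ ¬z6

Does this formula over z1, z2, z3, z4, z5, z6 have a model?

Yes, satisfiable

Case z3 = False:
(z6) alone gives z6 = True.
(z5) alone gives z5 = True.
(¬z4) alone gives z4 = False.
(z2) alone gives z2 = True.
(z1) alone gives z1 = True.
All clauses are satisfied.
A satisfying assignment: z1: True,  z2: True,  z3: False,  z4: False,  z5: True,  z6: True.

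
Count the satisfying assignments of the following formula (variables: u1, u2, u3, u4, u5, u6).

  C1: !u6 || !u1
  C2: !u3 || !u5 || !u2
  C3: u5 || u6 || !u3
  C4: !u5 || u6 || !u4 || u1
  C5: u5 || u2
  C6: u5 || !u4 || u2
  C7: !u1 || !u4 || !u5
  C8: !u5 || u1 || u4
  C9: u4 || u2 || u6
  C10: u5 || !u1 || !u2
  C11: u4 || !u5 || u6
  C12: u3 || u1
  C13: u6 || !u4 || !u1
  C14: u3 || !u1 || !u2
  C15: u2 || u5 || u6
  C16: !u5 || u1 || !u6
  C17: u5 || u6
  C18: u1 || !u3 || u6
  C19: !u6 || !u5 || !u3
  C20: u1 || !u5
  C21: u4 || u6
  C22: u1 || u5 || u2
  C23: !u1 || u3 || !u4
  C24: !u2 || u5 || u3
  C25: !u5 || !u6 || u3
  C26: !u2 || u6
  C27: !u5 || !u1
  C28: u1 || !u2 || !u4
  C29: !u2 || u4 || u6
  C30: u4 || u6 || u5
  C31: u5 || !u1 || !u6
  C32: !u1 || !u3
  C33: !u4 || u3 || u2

1

There are 2^6 = 64 truth assignments over (u1, u2, u3, u4, u5, u6).
Split on u1. With u1 = true, the clauses containing u1 are satisfied and !u1 drops from the rest; 0 of the 2^5 = 32 assignments to the other variables satisfy what remains.
With u1 = false, by the same count on the reduced clause set, 1 assignment works.
Total: 0 + 1 = 1.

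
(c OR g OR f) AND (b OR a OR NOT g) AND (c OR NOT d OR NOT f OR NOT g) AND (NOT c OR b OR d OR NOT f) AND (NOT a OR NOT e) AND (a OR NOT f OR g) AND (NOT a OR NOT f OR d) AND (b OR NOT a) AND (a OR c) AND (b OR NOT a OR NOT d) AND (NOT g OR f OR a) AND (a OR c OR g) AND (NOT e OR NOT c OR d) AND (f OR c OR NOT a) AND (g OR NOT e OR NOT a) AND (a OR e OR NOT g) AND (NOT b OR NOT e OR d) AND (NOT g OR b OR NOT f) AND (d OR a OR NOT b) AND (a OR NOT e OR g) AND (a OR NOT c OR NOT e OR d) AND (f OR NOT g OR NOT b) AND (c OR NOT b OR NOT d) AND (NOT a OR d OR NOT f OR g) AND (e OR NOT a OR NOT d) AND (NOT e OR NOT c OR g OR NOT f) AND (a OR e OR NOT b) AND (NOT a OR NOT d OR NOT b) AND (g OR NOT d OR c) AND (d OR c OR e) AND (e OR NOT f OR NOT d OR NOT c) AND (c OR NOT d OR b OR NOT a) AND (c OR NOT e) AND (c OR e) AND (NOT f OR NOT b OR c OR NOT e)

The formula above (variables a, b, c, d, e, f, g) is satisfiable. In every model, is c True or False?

True

Suppose c = false.
Unit clause (a) forces a = true.
Unit clause (NOT e) forces e = false.
Now (e) is unsatisfied and unit — conflict.
So every satisfying assignment has c = True.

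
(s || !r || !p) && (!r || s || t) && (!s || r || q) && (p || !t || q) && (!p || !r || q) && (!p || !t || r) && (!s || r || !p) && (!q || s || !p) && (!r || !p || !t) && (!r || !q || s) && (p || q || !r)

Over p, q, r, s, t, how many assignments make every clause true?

There are 2^5 = 32 truth assignments over (p, q, r, s, t).
Split on q. With q = true, the clauses containing q are satisfied and !q drops from the rest; 7 of the 2^4 = 16 assignments to the other variables satisfy what remains.
With q = false, by the same count on the reduced clause set, 2 assignments work.
Total: 7 + 2 = 9.

9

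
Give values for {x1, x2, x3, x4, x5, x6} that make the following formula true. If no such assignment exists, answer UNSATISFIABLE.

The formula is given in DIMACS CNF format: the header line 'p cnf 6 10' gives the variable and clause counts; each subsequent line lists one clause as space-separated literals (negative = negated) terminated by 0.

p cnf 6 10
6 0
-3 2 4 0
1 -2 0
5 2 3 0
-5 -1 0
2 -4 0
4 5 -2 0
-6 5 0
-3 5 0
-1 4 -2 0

x1 ↦ False; x2 ↦ False; x3 ↦ False; x4 ↦ False; x5 ↦ True; x6 ↦ True

From the singleton clause (x6), x6 = True.
From the singleton clause (x5), x5 = True.
From the singleton clause (¬x1), x1 = False.
From the singleton clause (¬x2), x2 = False.
From the singleton clause (¬x4), x4 = False.
From the singleton clause (¬x3), x3 = False.
All clauses are satisfied.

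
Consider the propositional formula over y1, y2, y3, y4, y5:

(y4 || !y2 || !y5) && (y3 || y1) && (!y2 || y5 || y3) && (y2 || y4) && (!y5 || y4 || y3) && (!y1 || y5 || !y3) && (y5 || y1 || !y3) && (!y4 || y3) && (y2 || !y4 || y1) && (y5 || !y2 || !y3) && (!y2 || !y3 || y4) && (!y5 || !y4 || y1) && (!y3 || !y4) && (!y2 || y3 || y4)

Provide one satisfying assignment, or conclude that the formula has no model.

Case y3 = true:
Unit clause (!y4) forces y4 = false.
Unit clause (y2) forces y2 = true.
But (!y2) is also a unit clause — contradiction.
That branch fails; take y3 = false instead.
Unit clause (y1) forces y1 = true.
Unit clause (!y4) forces y4 = false.
Unit clause (y2) forces y2 = true.
But (!y2) is also a unit clause — contradiction.
Either choice for y3 ends in contradiction.

UNSATISFIABLE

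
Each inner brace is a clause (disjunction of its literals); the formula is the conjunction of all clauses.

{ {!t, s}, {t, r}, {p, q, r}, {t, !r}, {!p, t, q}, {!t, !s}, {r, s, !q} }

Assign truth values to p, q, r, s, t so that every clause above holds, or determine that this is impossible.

Branch on t: set t = false.
(r) alone gives r = true.
That conflicts with the unit clause (!r).
Undo t and try t = true.
(s) alone gives s = true.
That conflicts with the unit clause (!s).
Both values of t lead to a conflict.

UNSATISFIABLE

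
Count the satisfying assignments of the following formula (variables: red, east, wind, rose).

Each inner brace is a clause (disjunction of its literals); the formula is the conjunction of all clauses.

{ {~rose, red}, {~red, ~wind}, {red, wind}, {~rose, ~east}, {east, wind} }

3

There are 2^4 = 16 truth assignments over (red, east, wind, rose).
Check each against the 5 clauses (columns in the order red, east, wind, rose):
  F F F F  ✗ fails (red | wind)
  F F F T  ✗ fails (~rose | red)
  F F T F  ✓ satisfies all
  F F T T  ✗ fails (~rose | red)
  F T F F  ✗ fails (red | wind)
  F T F T  ✗ fails (~rose | red)
  F T T F  ✓ satisfies all
  F T T T  ✗ fails (~rose | red)
  T F F F  ✗ fails (east | wind)
  T F F T  ✗ fails (east | wind)
  T F T F  ✗ fails (~red | ~wind)
  T F T T  ✗ fails (~red | ~wind)
  T T F F  ✓ satisfies all
  T T F T  ✗ fails (~rose | ~east)
  T T T F  ✗ fails (~red | ~wind)
  T T T T  ✗ fails (~red | ~wind)
3 of the 16 rows are models.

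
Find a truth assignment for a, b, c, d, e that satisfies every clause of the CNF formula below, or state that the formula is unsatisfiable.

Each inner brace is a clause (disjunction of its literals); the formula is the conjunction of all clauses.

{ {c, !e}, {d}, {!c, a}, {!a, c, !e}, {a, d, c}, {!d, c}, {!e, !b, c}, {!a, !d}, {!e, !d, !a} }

The clause (d) is unit, so d = true.
The clause (c) is unit, so c = true.
The clause (a) is unit, so a = true.
But (!a) is also a unit clause — contradiction.

UNSATISFIABLE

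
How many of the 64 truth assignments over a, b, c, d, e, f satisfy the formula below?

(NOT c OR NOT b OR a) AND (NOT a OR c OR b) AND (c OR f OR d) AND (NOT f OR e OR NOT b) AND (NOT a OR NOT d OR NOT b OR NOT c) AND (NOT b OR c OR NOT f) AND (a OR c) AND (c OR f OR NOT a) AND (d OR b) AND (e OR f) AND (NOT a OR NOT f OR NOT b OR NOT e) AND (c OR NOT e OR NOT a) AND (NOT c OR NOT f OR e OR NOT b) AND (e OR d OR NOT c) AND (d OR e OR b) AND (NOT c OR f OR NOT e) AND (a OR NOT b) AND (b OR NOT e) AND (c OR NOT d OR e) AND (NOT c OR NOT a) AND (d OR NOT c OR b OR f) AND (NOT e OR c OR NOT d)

There are 2^6 = 64 truth assignments over (a, b, c, d, e, f).
Split on d. With d = true, the clauses containing d are satisfied and NOT d drops from the rest; 1 of the 2^5 = 32 assignments to the other variables satisfy what remains.
With d = false, by the same count on the reduced clause set, 0 assignments work.
(One model: a=F, b=F, c=T, d=T, e=F, f=T.)
Total: 1 + 0 = 1.

1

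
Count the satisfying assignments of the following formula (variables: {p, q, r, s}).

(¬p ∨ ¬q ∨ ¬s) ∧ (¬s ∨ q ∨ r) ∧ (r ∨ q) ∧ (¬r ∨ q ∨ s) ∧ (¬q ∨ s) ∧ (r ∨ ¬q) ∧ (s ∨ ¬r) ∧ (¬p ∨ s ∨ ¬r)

There are 2^4 = 16 truth assignments over (p, q, r, s).
Check each against the 8 clauses (columns in the order p, q, r, s):
  F F F F  ✗ fails (r ∨ q)
  F F F T  ✗ fails (¬s ∨ q ∨ r)
  F F T F  ✗ fails (¬r ∨ q ∨ s)
  F F T T  ✓ satisfies all
  F T F F  ✗ fails (¬q ∨ s)
  F T F T  ✗ fails (r ∨ ¬q)
  F T T F  ✗ fails (¬q ∨ s)
  F T T T  ✓ satisfies all
  T F F F  ✗ fails (r ∨ q)
  T F F T  ✗ fails (¬s ∨ q ∨ r)
  T F T F  ✗ fails (¬r ∨ q ∨ s)
  T F T T  ✓ satisfies all
  T T F F  ✗ fails (¬q ∨ s)
  T T F T  ✗ fails (¬p ∨ ¬q ∨ ¬s)
  T T T F  ✗ fails (¬q ∨ s)
  T T T T  ✗ fails (¬p ∨ ¬q ∨ ¬s)
3 of the 16 rows are models.

3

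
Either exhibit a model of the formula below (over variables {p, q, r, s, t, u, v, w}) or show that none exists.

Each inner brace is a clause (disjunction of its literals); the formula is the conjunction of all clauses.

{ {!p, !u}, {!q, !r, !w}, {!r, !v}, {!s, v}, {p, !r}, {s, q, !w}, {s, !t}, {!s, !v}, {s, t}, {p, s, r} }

Try p = false.
(!r) alone gives r = false.
(s) alone gives s = true.
(v) alone gives v = true.
But (!v) is also a unit clause — contradiction.
So p must be the other value — set p = true.
(!u) alone gives u = false.
Try r = false.
Try s = false.
(!t) alone gives t = false.
But (t) is also a unit clause — contradiction.
So s must be the other value — set s = true.
(v) alone gives v = true.
But (!v) is also a unit clause — contradiction.
Either choice for s ends in contradiction.
So r must be the other value — set r = true.
(!v) alone gives v = false.
(!s) alone gives s = false.
(!t) alone gives t = false.
But (t) is also a unit clause — contradiction.
Either choice for r ends in contradiction.
Either choice for p ends in contradiction.

UNSATISFIABLE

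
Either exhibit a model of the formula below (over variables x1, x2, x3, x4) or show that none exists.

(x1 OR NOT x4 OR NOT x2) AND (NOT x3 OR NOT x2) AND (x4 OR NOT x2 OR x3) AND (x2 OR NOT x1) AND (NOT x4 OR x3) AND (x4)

x1 ↦ false, x2 ↦ false, x3 ↦ true, x4 ↦ true

(x4) alone gives x4 = true.
(x3) alone gives x3 = true.
(NOT x2) alone gives x2 = false.
(NOT x1) alone gives x1 = false.
Every clause now holds.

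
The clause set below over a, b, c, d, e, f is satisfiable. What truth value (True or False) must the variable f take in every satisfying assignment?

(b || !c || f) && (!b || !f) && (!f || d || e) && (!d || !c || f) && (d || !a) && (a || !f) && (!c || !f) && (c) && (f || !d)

False

Suppose f = true.
The clause (!b) is unit, so b = false.
The clause (a) is unit, so a = true.
The clause (d) is unit, so d = true.
The clause (!c) is unit, so c = false.
That conflicts with the unit clause (c).
So every satisfying assignment has f = False.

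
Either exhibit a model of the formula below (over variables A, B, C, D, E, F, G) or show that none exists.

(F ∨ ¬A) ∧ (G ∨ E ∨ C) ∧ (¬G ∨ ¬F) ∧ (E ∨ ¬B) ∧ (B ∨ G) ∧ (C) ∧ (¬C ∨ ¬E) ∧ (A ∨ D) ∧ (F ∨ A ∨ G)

A ↦ False; B ↦ False; C ↦ True; D ↦ True; E ↦ False; F ↦ False; G ↦ True

Unit clause (C) forces C = True.
Unit clause (¬E) forces E = False.
Unit clause (¬B) forces B = False.
Unit clause (G) forces G = True.
Unit clause (¬F) forces F = False.
Unit clause (¬A) forces A = False.
Unit clause (D) forces D = True.
Every clause now holds.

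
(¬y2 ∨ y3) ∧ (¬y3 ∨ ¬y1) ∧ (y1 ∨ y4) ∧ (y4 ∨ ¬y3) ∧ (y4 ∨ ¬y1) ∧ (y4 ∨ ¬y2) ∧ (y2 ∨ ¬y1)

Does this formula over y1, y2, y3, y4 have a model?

Branch on y2: set y2 = False.
Unit clause (¬y1) forces y1 = False.
Unit clause (y4) forces y4 = True.
Every clause is now satisfied; y3 is unconstrained.
A satisfying assignment: y1 ↦ False; y2 ↦ False; y3 ↦ False; y4 ↦ True.

Yes, satisfiable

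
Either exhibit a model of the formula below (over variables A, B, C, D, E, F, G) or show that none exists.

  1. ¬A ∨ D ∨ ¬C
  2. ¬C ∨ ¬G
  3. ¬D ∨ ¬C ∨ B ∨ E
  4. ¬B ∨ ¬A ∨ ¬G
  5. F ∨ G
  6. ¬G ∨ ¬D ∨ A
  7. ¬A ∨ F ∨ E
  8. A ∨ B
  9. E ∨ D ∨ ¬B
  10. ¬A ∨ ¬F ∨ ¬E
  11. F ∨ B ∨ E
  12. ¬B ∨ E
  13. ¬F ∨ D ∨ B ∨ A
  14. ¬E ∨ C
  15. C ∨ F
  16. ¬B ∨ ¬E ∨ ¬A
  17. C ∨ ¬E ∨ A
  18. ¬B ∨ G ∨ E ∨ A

A ↦ True; B ↦ False; C ↦ False; D ↦ True; E ↦ False; F ↦ True; G ↦ True

Case C = False:
(¬E) alone gives E = False.
(¬B) alone gives B = False.
(A) alone gives A = True.
(F) alone gives F = True.
All clauses hold; D, G can take either value.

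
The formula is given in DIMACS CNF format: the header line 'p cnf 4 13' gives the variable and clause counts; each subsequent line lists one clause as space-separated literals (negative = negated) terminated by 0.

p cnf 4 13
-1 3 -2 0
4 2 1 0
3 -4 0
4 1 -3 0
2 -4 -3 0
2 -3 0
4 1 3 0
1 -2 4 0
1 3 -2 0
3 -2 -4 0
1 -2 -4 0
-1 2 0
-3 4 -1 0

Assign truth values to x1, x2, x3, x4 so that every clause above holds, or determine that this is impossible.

x1: True,  x2: True,  x3: True,  x4: True

Suppose x3 = True.
(x2) alone gives x2 = True.
Suppose x4 = True.
(x1) alone gives x1 = True.
All clauses are satisfied.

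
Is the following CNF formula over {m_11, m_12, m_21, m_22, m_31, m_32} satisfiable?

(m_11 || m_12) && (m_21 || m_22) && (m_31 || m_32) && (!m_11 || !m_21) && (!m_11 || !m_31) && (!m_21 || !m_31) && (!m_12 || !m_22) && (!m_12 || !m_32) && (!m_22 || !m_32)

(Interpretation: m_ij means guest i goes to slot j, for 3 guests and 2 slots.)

No

Branch on m_11: set m_11 = true.
(!m_21) alone gives m_21 = false.
(m_22) alone gives m_22 = true.
(!m_31) alone gives m_31 = false.
(m_32) alone gives m_32 = true.
Now (!m_32) is unsatisfied and unit — conflict.
So m_11 must be the other value — set m_11 = false.
(m_12) alone gives m_12 = true.
(!m_22) alone gives m_22 = false.
(m_21) alone gives m_21 = true.
(!m_31) alone gives m_31 = false.
(m_32) alone gives m_32 = true.
Now (!m_32) is unsatisfied and unit — conflict.
Both values of m_11 lead to a conflict.
No assignment satisfies every clause.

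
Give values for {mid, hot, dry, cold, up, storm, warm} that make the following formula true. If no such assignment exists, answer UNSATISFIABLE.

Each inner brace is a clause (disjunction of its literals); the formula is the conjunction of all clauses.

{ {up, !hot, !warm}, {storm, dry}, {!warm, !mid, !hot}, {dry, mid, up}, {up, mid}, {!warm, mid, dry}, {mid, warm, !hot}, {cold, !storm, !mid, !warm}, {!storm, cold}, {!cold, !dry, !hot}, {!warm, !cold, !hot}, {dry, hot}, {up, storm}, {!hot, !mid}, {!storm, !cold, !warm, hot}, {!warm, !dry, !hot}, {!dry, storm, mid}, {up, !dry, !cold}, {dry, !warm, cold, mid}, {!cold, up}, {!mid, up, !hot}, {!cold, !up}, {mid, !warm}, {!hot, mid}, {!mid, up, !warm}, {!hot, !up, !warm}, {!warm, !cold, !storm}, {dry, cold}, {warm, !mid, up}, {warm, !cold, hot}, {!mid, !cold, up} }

mid=true,  hot=false,  dry=true,  cold=false,  up=true,  storm=false,  warm=false

Case storm = false:
Unit clause (dry) forces dry = true.
Unit clause (up) forces up = true.
Unit clause (mid) forces mid = true.
Unit clause (!hot) forces hot = false.
Unit clause (!cold) forces cold = false.
All clauses hold; warm can take either value.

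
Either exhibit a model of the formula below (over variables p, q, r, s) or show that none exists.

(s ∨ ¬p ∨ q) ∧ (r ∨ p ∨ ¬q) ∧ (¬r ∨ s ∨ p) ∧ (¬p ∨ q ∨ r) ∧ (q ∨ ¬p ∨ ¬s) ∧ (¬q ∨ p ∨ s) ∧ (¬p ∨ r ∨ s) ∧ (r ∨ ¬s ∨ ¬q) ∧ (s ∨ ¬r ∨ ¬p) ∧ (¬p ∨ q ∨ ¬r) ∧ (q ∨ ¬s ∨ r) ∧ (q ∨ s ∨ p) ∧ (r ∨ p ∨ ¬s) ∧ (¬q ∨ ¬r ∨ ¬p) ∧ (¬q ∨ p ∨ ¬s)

p: False; q: False; r: True; s: True

Suppose s = True.
Suppose q = False.
(¬p) alone gives p = False.
(r) alone gives r = True.
All clauses are satisfied.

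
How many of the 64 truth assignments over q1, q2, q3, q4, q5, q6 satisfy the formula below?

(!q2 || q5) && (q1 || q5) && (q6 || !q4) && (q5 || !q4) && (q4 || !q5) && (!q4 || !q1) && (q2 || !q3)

5

There are 2^6 = 64 truth assignments over (q1, q2, q3, q4, q5, q6).
Split on q1. With q1 = true, the clauses containing q1 are satisfied and !q1 drops from the rest; 2 of the 2^5 = 32 assignments to the other variables satisfy what remains.
With q1 = false, by the same count on the reduced clause set, 3 assignments work.
(One model: q1=F, q2=F, q3=F, q4=T, q5=T, q6=T.)
Total: 2 + 3 = 5.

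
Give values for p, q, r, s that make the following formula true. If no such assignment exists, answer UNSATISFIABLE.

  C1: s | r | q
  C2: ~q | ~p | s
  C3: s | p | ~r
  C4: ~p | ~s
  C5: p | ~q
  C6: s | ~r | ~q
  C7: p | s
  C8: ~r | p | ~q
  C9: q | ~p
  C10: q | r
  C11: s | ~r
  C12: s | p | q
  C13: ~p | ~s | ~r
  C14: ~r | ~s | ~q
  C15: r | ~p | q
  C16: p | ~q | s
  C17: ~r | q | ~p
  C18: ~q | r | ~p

p: 0,  q: 0,  r: 1,  s: 1

Case p = 0:
(~q) alone gives q = 0.
(s) alone gives s = 1.
(r) alone gives r = 1.
Every clause now holds.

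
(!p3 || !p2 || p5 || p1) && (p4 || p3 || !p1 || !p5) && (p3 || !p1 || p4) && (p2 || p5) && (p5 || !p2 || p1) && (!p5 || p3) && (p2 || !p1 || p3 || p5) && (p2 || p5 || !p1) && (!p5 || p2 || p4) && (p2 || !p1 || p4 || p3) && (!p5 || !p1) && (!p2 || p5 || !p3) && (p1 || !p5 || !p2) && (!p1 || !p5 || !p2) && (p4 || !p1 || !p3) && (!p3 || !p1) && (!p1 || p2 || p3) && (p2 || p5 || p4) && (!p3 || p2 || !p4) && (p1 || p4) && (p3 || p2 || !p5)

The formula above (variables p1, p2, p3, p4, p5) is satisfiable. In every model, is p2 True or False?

Suppose p2 = false.
From the singleton clause (p5), p5 = true.
From the singleton clause (p3), p3 = true.
From the singleton clause (p4), p4 = true.
Now (!p4) is unsatisfied and unit — conflict.
So every satisfying assignment has p2 = True.

True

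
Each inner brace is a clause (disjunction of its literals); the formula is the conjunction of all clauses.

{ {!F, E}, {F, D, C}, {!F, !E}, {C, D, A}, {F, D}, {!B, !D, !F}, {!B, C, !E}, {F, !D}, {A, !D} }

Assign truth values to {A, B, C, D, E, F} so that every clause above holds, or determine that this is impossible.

UNSATISFIABLE

Suppose F = false.
Unit clause (D) forces D = true.
But (!D) is also a unit clause — contradiction.
Undo F and try F = true.
Unit clause (E) forces E = true.
But (!E) is also a unit clause — contradiction.
Neither F = true nor F = false works.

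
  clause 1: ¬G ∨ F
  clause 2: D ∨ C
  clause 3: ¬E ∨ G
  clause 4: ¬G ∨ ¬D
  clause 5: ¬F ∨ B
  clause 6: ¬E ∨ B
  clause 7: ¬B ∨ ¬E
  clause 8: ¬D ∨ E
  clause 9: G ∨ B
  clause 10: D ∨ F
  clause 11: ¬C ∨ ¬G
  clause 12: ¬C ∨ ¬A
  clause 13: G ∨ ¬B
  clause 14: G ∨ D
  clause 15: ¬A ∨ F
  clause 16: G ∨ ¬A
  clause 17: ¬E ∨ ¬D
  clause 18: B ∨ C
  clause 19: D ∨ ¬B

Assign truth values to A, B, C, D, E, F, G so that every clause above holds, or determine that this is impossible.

Branch on G: set G = False.
From the singleton clause (¬E), E = False.
From the singleton clause (¬D), D = False.
That conflicts with the unit clause (D).
So G must be the other value — set G = True.
From the singleton clause (F), F = True.
From the singleton clause (¬D), D = False.
From the singleton clause (C), C = True.
That conflicts with the unit clause (¬C).
Neither G = True nor G = False works.

UNSATISFIABLE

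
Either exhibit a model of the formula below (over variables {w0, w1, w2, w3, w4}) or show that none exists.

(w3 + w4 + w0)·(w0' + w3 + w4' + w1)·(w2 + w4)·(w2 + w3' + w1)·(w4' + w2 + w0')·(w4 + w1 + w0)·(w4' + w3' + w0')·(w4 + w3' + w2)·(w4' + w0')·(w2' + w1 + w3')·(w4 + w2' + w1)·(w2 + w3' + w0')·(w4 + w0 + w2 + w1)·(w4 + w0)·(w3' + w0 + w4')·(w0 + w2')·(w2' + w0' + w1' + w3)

Suppose w2 = 0.
(w4) alone gives w4 = 1.
(w0') alone gives w0 = 0.
(w3') alone gives w3 = 0.
All clauses hold; w1 can take either value.

w0: 0,  w1: 0,  w2: 0,  w3: 0,  w4: 1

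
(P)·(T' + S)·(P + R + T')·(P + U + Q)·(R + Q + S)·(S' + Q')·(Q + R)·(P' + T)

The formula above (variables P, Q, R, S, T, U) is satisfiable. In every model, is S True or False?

True

Suppose S = 0.
Unit clause (P) forces P = 1.
Unit clause (T') forces T = 0.
That conflicts with the unit clause (T).
So every satisfying assignment has S = True.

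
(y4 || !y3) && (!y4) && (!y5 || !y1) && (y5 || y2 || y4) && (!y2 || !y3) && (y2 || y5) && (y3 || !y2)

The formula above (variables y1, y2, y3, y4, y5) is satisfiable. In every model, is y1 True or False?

Suppose y1 = true.
Unit clause (!y4) forces y4 = false.
Unit clause (!y3) forces y3 = false.
Unit clause (!y5) forces y5 = false.
Unit clause (y2) forces y2 = true.
But (!y2) is also a unit clause — contradiction.
So every satisfying assignment has y1 = False.

False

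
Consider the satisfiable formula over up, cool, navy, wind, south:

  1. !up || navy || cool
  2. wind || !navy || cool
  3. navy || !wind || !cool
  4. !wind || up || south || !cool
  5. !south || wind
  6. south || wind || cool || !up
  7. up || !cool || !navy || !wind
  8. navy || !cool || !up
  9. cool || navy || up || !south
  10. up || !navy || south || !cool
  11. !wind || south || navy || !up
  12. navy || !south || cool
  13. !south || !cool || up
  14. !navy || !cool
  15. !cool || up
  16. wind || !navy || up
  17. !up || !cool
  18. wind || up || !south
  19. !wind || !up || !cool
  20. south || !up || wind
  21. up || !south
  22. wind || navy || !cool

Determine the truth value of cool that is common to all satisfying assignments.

False

Suppose cool = true.
Unit clause (!navy) forces navy = false.
Unit clause (!wind) forces wind = false.
Now (wind) is unsatisfied and unit — conflict.
So every satisfying assignment has cool = False.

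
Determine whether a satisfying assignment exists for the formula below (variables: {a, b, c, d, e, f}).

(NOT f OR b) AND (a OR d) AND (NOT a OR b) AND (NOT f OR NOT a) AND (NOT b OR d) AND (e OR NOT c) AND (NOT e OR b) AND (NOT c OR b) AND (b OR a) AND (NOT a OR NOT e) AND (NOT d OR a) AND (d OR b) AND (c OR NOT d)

No

Suppose f = false.
Suppose a = true.
(b) alone gives b = true.
(d) alone gives d = true.
(NOT e) alone gives e = false.
(NOT c) alone gives c = false.
But (c) is also a unit clause — contradiction.
Undo a and try a = false.
(d) alone gives d = true.
But (NOT d) is also a unit clause — contradiction.
Neither a = true nor a = false works.
Undo f and try f = true.
(b) alone gives b = true.
(NOT a) alone gives a = false.
(d) alone gives d = true.
But (NOT d) is also a unit clause — contradiction.
Neither f = true nor f = false works.
No assignment satisfies every clause.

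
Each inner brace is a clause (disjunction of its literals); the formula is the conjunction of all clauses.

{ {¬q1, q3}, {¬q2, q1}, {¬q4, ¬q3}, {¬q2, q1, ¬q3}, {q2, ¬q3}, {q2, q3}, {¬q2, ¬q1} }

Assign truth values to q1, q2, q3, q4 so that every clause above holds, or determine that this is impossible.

Try q1 = False.
(¬q2) alone gives q2 = False.
(¬q3) alone gives q3 = False.
That conflicts with the unit clause (q3).
Backtrack on q1: now try q1 = True.
(q3) alone gives q3 = True.
(¬q4) alone gives q4 = False.
(q2) alone gives q2 = True.
That conflicts with the unit clause (¬q2).
Both values of q1 lead to a conflict.

UNSATISFIABLE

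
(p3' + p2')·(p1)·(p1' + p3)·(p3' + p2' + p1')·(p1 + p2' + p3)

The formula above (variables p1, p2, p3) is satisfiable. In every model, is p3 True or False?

True

Suppose p3 = 0.
Unit clause (p1) forces p1 = 1.
But (p1') is also a unit clause — contradiction.
So every satisfying assignment has p3 = True.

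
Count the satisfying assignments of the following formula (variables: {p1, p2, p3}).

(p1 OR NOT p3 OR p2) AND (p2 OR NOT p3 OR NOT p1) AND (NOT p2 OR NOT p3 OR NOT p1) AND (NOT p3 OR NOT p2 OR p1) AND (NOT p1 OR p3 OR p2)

There are 2^3 = 8 truth assignments over (p1, p2, p3).
Check each against the 5 clauses (columns in the order p1, p2, p3):
  F F F  ✓ satisfies all
  F F T  ✗ fails (p1 OR NOT p3 OR p2)
  F T F  ✓ satisfies all
  F T T  ✗ fails (NOT p3 OR NOT p2 OR p1)
  T F F  ✗ fails (NOT p1 OR p3 OR p2)
  T F T  ✗ fails (p2 OR NOT p3 OR NOT p1)
  T T F  ✓ satisfies all
  T T T  ✗ fails (NOT p2 OR NOT p3 OR NOT p1)
3 of the 8 rows are models.

3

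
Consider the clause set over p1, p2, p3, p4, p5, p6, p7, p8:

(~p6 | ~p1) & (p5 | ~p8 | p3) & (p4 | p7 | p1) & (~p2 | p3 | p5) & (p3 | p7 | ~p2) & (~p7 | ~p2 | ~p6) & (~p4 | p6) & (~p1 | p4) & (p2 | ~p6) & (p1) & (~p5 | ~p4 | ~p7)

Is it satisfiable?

From the singleton clause (p1), p1 = 1.
From the singleton clause (~p6), p6 = 0.
From the singleton clause (~p4), p4 = 0.
Now (p4) is unsatisfied and unit — conflict.
No assignment satisfies every clause.

No, unsatisfiable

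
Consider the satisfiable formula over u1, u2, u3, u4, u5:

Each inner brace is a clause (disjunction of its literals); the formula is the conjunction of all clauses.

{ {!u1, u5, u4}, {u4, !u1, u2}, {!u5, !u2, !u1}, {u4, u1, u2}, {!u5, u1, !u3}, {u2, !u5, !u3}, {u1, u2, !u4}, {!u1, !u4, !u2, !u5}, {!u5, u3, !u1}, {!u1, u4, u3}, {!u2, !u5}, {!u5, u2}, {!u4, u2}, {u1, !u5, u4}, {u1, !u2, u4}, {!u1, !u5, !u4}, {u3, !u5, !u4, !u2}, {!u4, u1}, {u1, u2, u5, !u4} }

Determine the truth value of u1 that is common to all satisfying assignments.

True

Suppose u1 = false.
The clause (!u4) is unit, so u4 = false.
The clause (u2) is unit, so u2 = true.
Now (!u2) is unsatisfied and unit — conflict.
So every satisfying assignment has u1 = True.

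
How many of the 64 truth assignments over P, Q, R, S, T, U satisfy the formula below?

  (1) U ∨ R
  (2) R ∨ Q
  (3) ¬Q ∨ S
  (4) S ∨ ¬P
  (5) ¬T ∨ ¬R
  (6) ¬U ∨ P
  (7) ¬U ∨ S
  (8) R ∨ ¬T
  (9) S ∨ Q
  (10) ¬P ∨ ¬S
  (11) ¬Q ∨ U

There are 2^6 = 64 truth assignments over (P, Q, R, S, T, U).
Split on T. With T = True, the clauses containing T are satisfied and ¬T drops from the rest; 0 of the 2^5 = 32 assignments to the other variables satisfy what remains.
With T = False, by the same count on the reduced clause set, 1 assignment works.
(One model: P=F, Q=F, R=T, S=T, T=F, U=F.)
Total: 0 + 1 = 1.

1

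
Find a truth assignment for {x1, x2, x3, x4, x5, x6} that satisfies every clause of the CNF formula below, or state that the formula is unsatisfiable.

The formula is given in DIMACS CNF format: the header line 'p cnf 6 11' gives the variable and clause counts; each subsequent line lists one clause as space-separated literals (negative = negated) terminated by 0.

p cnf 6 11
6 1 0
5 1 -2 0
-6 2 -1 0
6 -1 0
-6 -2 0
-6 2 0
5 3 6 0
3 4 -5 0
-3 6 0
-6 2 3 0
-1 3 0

Try x6 = True.
The clause (¬x2) is unit, so x2 = False.
But (x2) is also a unit clause — contradiction.
So x6 must be the other value — set x6 = False.
The clause (x1) is unit, so x1 = True.
But (¬x1) is also a unit clause — contradiction.
Either choice for x6 ends in contradiction.

UNSATISFIABLE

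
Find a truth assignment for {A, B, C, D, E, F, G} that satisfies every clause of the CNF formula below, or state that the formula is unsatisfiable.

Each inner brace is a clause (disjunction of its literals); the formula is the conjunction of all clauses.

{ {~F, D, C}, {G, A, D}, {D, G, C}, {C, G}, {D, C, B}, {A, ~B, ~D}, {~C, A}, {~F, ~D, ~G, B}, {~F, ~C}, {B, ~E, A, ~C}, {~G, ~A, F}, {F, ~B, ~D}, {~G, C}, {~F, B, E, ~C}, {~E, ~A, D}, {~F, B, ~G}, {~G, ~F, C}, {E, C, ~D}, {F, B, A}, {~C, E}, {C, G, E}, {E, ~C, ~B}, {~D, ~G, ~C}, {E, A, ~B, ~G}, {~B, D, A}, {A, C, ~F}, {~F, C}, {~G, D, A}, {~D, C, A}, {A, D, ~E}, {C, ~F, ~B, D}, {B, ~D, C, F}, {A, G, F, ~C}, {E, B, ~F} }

Branch on C: set C = 1.
From the singleton clause (A), A = 1.
From the singleton clause (~F), F = 0.
From the singleton clause (~G), G = 0.
From the singleton clause (E), E = 1.
From the singleton clause (D), D = 1.
From the singleton clause (~B), B = 0.
Every clause now holds.

A ↦ 1; B ↦ 0; C ↦ 1; D ↦ 1; E ↦ 1; F ↦ 0; G ↦ 0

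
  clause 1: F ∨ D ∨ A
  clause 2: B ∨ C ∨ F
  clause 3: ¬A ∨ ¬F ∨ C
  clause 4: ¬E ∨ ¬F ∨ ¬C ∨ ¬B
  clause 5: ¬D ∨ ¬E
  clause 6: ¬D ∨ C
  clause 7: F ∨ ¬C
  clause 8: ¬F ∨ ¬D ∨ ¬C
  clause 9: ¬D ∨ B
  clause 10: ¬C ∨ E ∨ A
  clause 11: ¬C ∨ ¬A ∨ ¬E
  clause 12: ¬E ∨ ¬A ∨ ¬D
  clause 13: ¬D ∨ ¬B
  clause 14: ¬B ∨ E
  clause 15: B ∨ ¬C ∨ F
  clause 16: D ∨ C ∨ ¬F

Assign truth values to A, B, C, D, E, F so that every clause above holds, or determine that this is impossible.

A: False,  B: False,  C: True,  D: False,  E: True,  F: True

Try D = False.
Try F = True.
The clause (C) is unit, so C = True.
Try E = True.
The clause (¬B) is unit, so B = False.
The clause (¬A) is unit, so A = False.
This assignment satisfies each clause.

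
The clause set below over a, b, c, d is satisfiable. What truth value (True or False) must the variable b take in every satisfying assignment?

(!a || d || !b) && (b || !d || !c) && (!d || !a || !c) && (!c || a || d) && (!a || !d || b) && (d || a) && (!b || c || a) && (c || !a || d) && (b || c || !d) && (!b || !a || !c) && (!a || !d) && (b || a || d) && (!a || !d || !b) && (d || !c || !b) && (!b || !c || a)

Suppose b = true.
Branch on a: set a = false.
The clause (d) is unit, so d = true.
The clause (c) is unit, so c = true.
But (!c) is also a unit clause — contradiction.
So a must be the other value — set a = true.
The clause (d) is unit, so d = true.
But (!d) is also a unit clause — contradiction.
Neither a = true nor a = false works.
So every satisfying assignment has b = False.

False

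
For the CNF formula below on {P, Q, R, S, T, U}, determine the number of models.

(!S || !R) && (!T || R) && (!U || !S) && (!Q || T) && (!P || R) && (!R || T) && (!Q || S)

7

There are 2^6 = 64 truth assignments over (P, Q, R, S, T, U).
Split on T. With T = true, the clauses containing T are satisfied and !T drops from the rest; 4 of the 2^5 = 32 assignments to the other variables satisfy what remains.
With T = false, by the same count on the reduced clause set, 3 assignments work.
Total: 4 + 3 = 7.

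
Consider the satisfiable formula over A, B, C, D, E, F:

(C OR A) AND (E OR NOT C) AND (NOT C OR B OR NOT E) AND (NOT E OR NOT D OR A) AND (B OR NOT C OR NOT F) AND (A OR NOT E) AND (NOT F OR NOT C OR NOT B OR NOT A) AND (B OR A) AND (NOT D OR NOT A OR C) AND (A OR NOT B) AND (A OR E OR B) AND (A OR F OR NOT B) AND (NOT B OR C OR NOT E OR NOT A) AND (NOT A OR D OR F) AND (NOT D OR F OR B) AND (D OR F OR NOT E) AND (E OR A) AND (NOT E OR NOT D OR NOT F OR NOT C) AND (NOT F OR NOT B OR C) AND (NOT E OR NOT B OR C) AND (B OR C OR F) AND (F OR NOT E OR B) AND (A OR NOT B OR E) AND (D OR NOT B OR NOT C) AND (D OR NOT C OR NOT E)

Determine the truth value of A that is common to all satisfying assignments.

Suppose A = false.
The clause (C) is unit, so C = true.
The clause (E) is unit, so E = true.
But (NOT E) is also a unit clause — contradiction.
So every satisfying assignment has A = True.

True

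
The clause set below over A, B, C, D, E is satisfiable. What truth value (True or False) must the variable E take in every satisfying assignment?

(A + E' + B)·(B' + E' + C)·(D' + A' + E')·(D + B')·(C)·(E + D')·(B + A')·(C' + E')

False

Suppose E = 1.
Unit clause (C) forces C = 1.
That conflicts with the unit clause (C').
So every satisfying assignment has E = False.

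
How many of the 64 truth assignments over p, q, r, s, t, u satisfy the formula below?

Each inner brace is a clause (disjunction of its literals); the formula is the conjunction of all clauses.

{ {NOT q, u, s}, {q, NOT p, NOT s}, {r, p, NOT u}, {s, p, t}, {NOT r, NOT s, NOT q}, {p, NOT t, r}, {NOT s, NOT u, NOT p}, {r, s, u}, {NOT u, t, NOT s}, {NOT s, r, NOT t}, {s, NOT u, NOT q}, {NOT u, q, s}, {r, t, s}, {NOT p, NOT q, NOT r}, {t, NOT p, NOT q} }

There are 2^6 = 64 truth assignments over (p, q, r, s, t, u).
Split on r. With r = true, the clauses containing r are satisfied and NOT r drops from the rest; 6 of the 2^5 = 32 assignments to the other variables satisfy what remains.
With r = false, by the same count on the reduced clause set, 2 assignments work.
Total: 6 + 2 = 8.

8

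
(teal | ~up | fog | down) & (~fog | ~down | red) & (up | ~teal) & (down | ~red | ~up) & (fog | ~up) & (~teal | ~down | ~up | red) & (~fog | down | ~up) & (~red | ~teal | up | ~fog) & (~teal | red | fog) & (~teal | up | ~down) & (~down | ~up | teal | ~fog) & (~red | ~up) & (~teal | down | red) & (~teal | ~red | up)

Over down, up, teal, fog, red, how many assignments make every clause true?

7

There are 2^5 = 32 truth assignments over (down, up, teal, fog, red).
Split on teal. With teal = 1, the clauses containing teal are satisfied and ~teal drops from the rest; 0 of the 2^4 = 16 assignments to the other variables satisfy what remains.
With teal = 0, by the same count on the reduced clause set, 7 assignments work.
Total: 0 + 7 = 7.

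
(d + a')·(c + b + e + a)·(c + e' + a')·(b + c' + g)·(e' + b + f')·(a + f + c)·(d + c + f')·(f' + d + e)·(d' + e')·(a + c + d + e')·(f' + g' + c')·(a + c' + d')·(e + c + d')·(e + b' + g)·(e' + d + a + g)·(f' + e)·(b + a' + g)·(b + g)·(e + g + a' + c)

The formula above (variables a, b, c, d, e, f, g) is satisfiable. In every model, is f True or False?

Suppose f = 1.
Unit clause (e) forces e = 1.
Unit clause (b) forces b = 1.
Unit clause (d') forces d = 0.
Unit clause (a') forces a = 0.
Unit clause (c) forces c = 1.
Unit clause (g') forces g = 0.
But (g) is also a unit clause — contradiction.
So every satisfying assignment has f = False.

False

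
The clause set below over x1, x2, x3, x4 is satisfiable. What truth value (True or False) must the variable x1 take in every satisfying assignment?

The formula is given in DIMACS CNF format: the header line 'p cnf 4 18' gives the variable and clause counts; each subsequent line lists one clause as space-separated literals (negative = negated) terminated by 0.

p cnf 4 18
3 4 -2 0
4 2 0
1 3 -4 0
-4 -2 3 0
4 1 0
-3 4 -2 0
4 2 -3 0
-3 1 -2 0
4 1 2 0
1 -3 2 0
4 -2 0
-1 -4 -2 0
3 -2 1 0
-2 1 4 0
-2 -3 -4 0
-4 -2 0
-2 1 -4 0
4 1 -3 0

Suppose x1 = False.
The clause (x4) is unit, so x4 = True.
The clause (x3) is unit, so x3 = True.
The clause (¬x2) is unit, so x2 = False.
But (x2) is also a unit clause — contradiction.
So every satisfying assignment has x1 = True.

True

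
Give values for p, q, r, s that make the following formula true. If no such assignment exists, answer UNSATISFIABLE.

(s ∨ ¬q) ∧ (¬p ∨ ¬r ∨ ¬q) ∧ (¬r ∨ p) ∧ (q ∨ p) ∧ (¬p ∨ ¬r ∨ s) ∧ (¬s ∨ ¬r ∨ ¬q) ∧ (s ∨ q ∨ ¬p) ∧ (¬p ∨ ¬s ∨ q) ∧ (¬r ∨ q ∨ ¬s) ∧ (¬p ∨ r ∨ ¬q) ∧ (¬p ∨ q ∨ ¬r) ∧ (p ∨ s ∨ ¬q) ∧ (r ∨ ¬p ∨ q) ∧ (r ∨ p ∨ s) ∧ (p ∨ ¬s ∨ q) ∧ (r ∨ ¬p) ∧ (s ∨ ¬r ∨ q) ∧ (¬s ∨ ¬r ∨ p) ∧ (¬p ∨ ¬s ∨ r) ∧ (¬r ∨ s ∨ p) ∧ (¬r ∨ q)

p ↦ False, q ↦ True, r ↦ False, s ↦ True

Try s = True.
Try r = False.
(¬p) alone gives p = False.
(q) alone gives q = True.
This assignment satisfies each clause.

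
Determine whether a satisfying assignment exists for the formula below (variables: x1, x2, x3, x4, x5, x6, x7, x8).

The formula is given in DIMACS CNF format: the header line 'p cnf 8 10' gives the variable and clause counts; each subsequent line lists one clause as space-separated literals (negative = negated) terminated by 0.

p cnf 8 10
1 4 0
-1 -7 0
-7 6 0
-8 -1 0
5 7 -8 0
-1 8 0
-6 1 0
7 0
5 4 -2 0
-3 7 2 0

No, unsatisfiable

The clause (x7) is unit, so x7 = True.
The clause (¬x1) is unit, so x1 = False.
The clause (x4) is unit, so x4 = True.
The clause (x6) is unit, so x6 = True.
That conflicts with the unit clause (¬x6).
No assignment satisfies every clause.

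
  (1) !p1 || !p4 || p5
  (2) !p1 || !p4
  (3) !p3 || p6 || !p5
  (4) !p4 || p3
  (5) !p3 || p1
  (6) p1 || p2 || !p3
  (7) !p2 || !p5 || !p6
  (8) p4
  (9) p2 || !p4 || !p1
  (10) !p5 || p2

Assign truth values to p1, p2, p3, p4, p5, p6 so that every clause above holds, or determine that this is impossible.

UNSATISFIABLE

From the singleton clause (p4), p4 = true.
From the singleton clause (!p1), p1 = false.
From the singleton clause (p3), p3 = true.
Now (!p3) is unsatisfied and unit — conflict.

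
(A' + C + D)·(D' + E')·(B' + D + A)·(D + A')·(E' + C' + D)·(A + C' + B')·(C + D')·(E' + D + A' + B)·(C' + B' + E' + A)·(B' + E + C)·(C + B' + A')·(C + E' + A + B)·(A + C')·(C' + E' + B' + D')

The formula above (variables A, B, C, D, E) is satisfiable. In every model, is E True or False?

False

Suppose E = 1.
Unit clause (D') forces D = 0.
Unit clause (A') forces A = 0.
Unit clause (B') forces B = 0.
Unit clause (C') forces C = 0.
Now (C) is unsatisfied and unit — conflict.
So every satisfying assignment has E = False.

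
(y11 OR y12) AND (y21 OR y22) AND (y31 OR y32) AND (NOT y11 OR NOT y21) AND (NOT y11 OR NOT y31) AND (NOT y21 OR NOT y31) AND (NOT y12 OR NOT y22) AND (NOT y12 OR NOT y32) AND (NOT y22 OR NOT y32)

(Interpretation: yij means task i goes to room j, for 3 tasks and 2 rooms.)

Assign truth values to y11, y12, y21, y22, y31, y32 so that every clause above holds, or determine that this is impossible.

UNSATISFIABLE

Case y11 = true:
Unit clause (NOT y21) forces y21 = false.
Unit clause (y22) forces y22 = true.
Unit clause (NOT y31) forces y31 = false.
Unit clause (y32) forces y32 = true.
But (NOT y32) is also a unit clause — contradiction.
So y11 must be the other value — set y11 = false.
Unit clause (y12) forces y12 = true.
Unit clause (NOT y22) forces y22 = false.
Unit clause (y21) forces y21 = true.
Unit clause (NOT y31) forces y31 = false.
Unit clause (y32) forces y32 = true.
But (NOT y32) is also a unit clause — contradiction.
Both values of y11 lead to a conflict.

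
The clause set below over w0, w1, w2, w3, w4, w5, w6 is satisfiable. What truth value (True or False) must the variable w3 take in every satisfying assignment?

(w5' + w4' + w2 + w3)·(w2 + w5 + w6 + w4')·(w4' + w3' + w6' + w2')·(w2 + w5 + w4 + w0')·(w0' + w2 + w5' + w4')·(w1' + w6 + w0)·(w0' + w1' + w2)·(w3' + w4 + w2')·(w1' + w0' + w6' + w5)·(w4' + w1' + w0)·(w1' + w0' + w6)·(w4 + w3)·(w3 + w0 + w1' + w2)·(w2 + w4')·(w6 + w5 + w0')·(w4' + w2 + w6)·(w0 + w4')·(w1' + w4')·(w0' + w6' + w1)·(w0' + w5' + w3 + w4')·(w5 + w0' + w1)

Suppose w3 = 0.
(w4) alone gives w4 = 1.
(w2) alone gives w2 = 1.
(w0) alone gives w0 = 1.
(w1') alone gives w1 = 0.
(w6') alone gives w6 = 0.
(w5) alone gives w5 = 1.
That conflicts with the unit clause (w5').
So every satisfying assignment has w3 = True.

True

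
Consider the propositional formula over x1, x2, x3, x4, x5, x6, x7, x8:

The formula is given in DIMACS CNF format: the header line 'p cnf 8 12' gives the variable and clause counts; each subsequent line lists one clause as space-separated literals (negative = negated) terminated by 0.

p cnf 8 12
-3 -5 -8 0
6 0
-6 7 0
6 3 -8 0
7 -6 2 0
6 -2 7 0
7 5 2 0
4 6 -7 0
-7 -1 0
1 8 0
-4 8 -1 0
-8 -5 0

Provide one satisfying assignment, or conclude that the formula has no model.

x1 ↦ False,  x2 ↦ False,  x3 ↦ False,  x4 ↦ True,  x5 ↦ False,  x6 ↦ True,  x7 ↦ True,  x8 ↦ True

From the singleton clause (x6), x6 = True.
From the singleton clause (x7), x7 = True.
From the singleton clause (¬x1), x1 = False.
From the singleton clause (x8), x8 = True.
From the singleton clause (¬x5), x5 = False.
Every clause is now satisfied; x2, x3, x4 are unconstrained.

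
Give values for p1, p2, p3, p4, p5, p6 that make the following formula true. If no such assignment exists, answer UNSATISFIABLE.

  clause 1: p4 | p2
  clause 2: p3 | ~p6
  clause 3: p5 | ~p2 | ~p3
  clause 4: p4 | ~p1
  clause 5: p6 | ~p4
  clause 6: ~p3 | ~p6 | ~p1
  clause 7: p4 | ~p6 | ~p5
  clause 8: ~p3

From the singleton clause (~p3), p3 = 0.
From the singleton clause (~p6), p6 = 0.
From the singleton clause (~p4), p4 = 0.
From the singleton clause (p2), p2 = 1.
From the singleton clause (~p1), p1 = 0.
No clause remains; p5 is free.

p1=0, p2=1, p3=0, p4=0, p5=1, p6=0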